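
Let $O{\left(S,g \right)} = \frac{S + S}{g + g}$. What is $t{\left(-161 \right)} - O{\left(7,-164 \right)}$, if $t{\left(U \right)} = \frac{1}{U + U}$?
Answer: $\frac{1045}{26404} \approx 0.039577$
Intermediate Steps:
$t{\left(U \right)} = \frac{1}{2 U}$
$O{\left(S,g \right)} = \frac{S}{g}$ ($O{\left(S,g \right)} = \frac{2 S}{2 g} = 2 S \frac{1}{2 g} = \frac{S}{g}$)
$t{\left(-161 \right)} - O{\left(7,-164 \right)} = \frac{1}{2 \left(-161\right)} - \frac{7}{-164} = \frac{1}{2} \left(- \frac{1}{161}\right) - 7 \left(- \frac{1}{164}\right) = - \frac{1}{322} - - \frac{7}{164} = - \frac{1}{322} + \frac{7}{164} = \frac{1045}{26404}$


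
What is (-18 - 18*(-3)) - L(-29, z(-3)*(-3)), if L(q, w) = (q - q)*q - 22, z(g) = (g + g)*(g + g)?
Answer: 58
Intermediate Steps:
z(g) = 4*g² (z(g) = (2*g)*(2*g) = 4*g²)
L(q, w) = -22 (L(q, w) = 0*q - 22 = 0 - 22 = -22)
(-18 - 18*(-3)) - L(-29, z(-3)*(-3)) = (-18 - 18*(-3)) - 1*(-22) = (-18 + 54) + 22 = 36 + 22 = 58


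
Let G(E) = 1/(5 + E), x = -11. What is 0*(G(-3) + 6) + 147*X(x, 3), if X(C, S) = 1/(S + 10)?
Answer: 147/13 ≈ 11.308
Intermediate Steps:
X(C, S) = 1/(10 + S)
0*(G(-3) + 6) + 147*X(x, 3) = 0*(1/(5 - 3) + 6) + 147/(10 + 3) = 0*(1/2 + 6) + 147/13 = 0*(½ + 6) + 147*(1/13) = 0*(13/2) + 147/13 = 0 + 147/13 = 147/13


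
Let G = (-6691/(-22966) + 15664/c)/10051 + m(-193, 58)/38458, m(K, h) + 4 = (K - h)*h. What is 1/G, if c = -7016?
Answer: -3892699921002578/1474710349439651 ≈ -2.6396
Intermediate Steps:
m(K, h) = -4 + h*(K - h) (m(K, h) = -4 + (K - h)*h = -4 + h*(K - h))
G = -1474710349439651/3892699921002578 (G = (-6691/(-22966) + 15664/(-7016))/10051 + (-4 - 1*58² - 193*58)/38458 = (-6691*(-1/22966) + 15664*(-1/7016))*(1/10051) + (-4 - 1*3364 - 11194)*(1/38458) = (6691/22966 - 1958/877)*(1/10051) + (-4 - 3364 - 11194)*(1/38458) = -39099421/20141182*1/10051 - 14562*1/38458 = -39099421/202439020282 - 7281/19229 = -1474710349439651/3892699921002578 ≈ -0.37884)
1/G = 1/(-1474710349439651/3892699921002578) = -3892699921002578/1474710349439651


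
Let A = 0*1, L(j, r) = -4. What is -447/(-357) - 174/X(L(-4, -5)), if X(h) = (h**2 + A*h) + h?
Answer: -3153/238 ≈ -13.248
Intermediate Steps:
A = 0
X(h) = h + h**2 (X(h) = (h**2 + 0*h) + h = (h**2 + 0) + h = h**2 + h = h + h**2)
-447/(-357) - 174/X(L(-4, -5)) = -447/(-357) - 174*(-1/(4*(1 - 4))) = -447*(-1/357) - 174/((-4*(-3))) = 149/119 - 174/12 = 149/119 - 174*1/12 = 149/119 - 29/2 = -3153/238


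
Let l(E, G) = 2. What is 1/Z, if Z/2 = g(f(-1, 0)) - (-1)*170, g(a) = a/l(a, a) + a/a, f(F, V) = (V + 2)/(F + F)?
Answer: 1/341 ≈ 0.0029326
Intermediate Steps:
f(F, V) = (2 + V)/(2*F) (f(F, V) = (2 + V)/((2*F)) = (2 + V)*(1/(2*F)) = (2 + V)/(2*F))
g(a) = 1 + a/2 (g(a) = a/2 + a/a = a*(½) + 1 = a/2 + 1 = 1 + a/2)
Z = 341 (Z = 2*((1 + ((½)*(2 + 0)/(-1))/2) - (-1)*170) = 2*((1 + ((½)*(-1)*2)/2) - 1*(-170)) = 2*((1 + (½)*(-1)) + 170) = 2*((1 - ½) + 170) = 2*(½ + 170) = 2*(341/2) = 341)
1/Z = 1/341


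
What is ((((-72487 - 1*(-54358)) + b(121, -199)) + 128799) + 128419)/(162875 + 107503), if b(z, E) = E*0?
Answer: 239089/270378 ≈ 0.88428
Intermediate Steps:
b(z, E) = 0
((((-72487 - 1*(-54358)) + b(121, -199)) + 128799) + 128419)/(162875 + 107503) = ((((-72487 - 1*(-54358)) + 0) + 128799) + 128419)/(162875 + 107503) = ((((-72487 + 54358) + 0) + 128799) + 128419)/270378 = (((-18129 + 0) + 128799) + 128419)*(1/270378) = ((-18129 + 128799) + 128419)*(1/270378) = (110670 + 128419)*(1/270378) = 239089*(1/270378) = 239089/270378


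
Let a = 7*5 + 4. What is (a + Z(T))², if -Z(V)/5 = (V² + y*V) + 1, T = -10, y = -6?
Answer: 586756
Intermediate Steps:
Z(V) = -5 - 5*V² + 30*V (Z(V) = -5*((V² - 6*V) + 1) = -5*(1 + V² - 6*V) = -5 - 5*V² + 30*V)
a = 39 (a = 35 + 4 = 39)
(a + Z(T))² = (39 + (-5 - 5*(-10)² + 30*(-10)))² = (39 + (-5 - 5*100 - 300))² = (39 + (-5 - 500 - 300))² = (39 - 805)² = (-766)² = 586756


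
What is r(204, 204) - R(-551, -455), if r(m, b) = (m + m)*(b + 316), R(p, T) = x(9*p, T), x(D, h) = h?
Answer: 212615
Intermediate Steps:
R(p, T) = T
r(m, b) = 2*m*(316 + b) (r(m, b) = (2*m)*(316 + b) = 2*m*(316 + b))
r(204, 204) - R(-551, -455) = 2*204*(316 + 204) - 1*(-455) = 2*204*520 + 455 = 212160 + 455 = 212615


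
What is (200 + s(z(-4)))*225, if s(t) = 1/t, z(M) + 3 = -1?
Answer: 179775/4 ≈ 44944.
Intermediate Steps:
z(M) = -4 (z(M) = -3 - 1 = -4)
(200 + s(z(-4)))*225 = (200 + 1/(-4))*225 = (200 - ¼)*225 = (799/4)*225 = 179775/4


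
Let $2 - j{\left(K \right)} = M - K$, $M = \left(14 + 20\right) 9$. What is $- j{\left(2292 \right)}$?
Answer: $-1988$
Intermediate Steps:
$M = 306$ ($M = 34 \cdot 9 = 306$)
$j{\left(K \right)} = -304 + K$ ($j{\left(K \right)} = 2 - \left(306 - K\right) = 2 + \left(-306 + K\right) = -304 + K$)
$- j{\left(2292 \right)} = - (-304 + 2292) = \left(-1\right) 1988 = -1988$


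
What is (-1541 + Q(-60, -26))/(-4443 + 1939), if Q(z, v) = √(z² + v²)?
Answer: 1541/2504 - √1069/1252 ≈ 0.58930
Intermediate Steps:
Q(z, v) = √(v² + z²)
(-1541 + Q(-60, -26))/(-4443 + 1939) = (-1541 + √((-26)² + (-60)²))/(-4443 + 1939) = (-1541 + √(676 + 3600))/(-2504) = (-1541 + √4276)*(-1/2504) = (-1541 + 2*√1069)*(-1/2504) = 1541/2504 - √1069/1252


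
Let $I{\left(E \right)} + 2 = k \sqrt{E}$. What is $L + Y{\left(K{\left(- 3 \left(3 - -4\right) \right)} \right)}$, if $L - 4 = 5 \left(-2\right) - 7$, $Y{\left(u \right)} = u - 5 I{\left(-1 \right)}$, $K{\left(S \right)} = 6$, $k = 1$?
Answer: $3 - 5 i \approx 3.0 - 5.0 i$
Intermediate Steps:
$I{\left(E \right)} = -2 + \sqrt{E}$ ($I{\left(E \right)} = -2 + 1 \sqrt{E} = -2 + \sqrt{E}$)
$Y{\left(u \right)} = 10 + u - 5 i$ ($Y{\left(u \right)} = u - 5 \left(-2 + \sqrt{-1}\right) = u - 5 \left(-2 + i\right) = u + \left(10 - 5 i\right) = 10 + u - 5 i$)
$L = -13$ ($L = 4 + \left(5 \left(-2\right) - 7\right) = 4 - 17 = -13$)
$L + Y{\left(K{\left(- 3 \left(3 - -4\right) \right)} \right)} = -13 + \left(10 + 6 - 5 i\right) = -13 + \left(16 - 5 i\right) = 3 - 5 i$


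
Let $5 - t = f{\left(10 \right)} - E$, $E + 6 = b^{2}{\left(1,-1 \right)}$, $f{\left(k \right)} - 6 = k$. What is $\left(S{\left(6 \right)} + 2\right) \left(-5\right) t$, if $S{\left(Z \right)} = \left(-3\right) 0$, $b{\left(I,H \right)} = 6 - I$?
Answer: $-80$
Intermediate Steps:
$f{\left(k \right)} = 6 + k$
$S{\left(Z \right)} = 0$
$E = 19$ ($E = -6 + \left(6 - 1\right)^{2} = -6 + 5^{2} = -6 + 25 = 19$)
$t = 8$ ($t = 5 - \left(\left(6 + 10\right) - 19\right) = 5 - \left(16 - 19\right) = 5 - -3 = 5 + 3 = 8$)
$\left(S{\left(6 \right)} + 2\right) \left(-5\right) t = \left(0 + 2\right) \left(-5\right) 8 = 2 \left(-5\right) 8 = \left(-10\right) 8 = -80$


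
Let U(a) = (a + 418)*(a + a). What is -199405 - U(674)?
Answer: -1671421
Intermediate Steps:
U(a) = 2*a*(418 + a) (U(a) = (418 + a)*(2*a) = 2*a*(418 + a))
-199405 - U(674) = -199405 - 2*674*(418 + 674) = -199405 - 2*674*1092 = -199405 - 1*1472016 = -199405 - 1472016 = -1671421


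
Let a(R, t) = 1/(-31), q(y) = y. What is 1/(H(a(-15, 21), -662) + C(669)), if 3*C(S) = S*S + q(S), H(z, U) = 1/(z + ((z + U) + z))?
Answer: 20525/3066640219 ≈ 6.6930e-6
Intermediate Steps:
a(R, t) = -1/31
H(z, U) = 1/(U + 3*z) (H(z, U) = 1/(z + ((U + z) + z)) = 1/(z + (U + 2*z)) = 1/(U + 3*z))
C(S) = S/3 + S²/3 (C(S) = (S*S + S)/3 = (S² + S)/3 = (S + S²)/3 = S/3 + S²/3)
1/(H(a(-15, 21), -662) + C(669)) = 1/(1/(-662 + 3*(-1/31)) + (⅓)*669*(1 + 669)) = 1/(1/(-662 - 3/31) + (⅓)*669*670) = 1/(1/(-20525/31) + 149410) = 1/(-31/20525 + 149410) = 1/(3066640219/20525) = 20525/3066640219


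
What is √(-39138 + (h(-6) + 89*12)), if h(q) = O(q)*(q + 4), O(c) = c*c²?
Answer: 3*I*√4182 ≈ 194.01*I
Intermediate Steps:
O(c) = c³
h(q) = q³*(4 + q) (h(q) = q³*(q + 4) = q³*(4 + q))
√(-39138 + (h(-6) + 89*12)) = √(-39138 + ((-6)³*(4 - 6) + 89*12)) = √(-39138 + (-216*(-2) + 1068)) = √(-39138 + (432 + 1068)) = √(-39138 + 1500) = √(-37638) = 3*I*√4182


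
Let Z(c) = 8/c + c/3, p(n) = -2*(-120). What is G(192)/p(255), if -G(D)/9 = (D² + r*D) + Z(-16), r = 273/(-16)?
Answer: -201493/160 ≈ -1259.3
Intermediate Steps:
p(n) = 240
r = -273/16 (r = 273*(-1/16) = -273/16 ≈ -17.063)
Z(c) = 8/c + c/3 (Z(c) = 8/c + c*(⅓) = 8/c + c/3)
G(D) = 105/2 - 9*D² + 2457*D/16 (G(D) = -9*((D² - 273*D/16) + (8/(-16) + (⅓)*(-16))) = -9*((D² - 273*D/16) + (8*(-1/16) - 16/3)) = -9*((D² - 273*D/16) + (-½ - 16/3)) = -9*((D² - 273*D/16) - 35/6) = -9*(-35/6 + D² - 273*D/16) = 105/2 - 9*D² + 2457*D/16)
G(192)/p(255) = (105/2 - 9*192² + (2457/16)*192)/240 = (105/2 - 9*36864 + 29484)*(1/240) = (105/2 - 331776 + 29484)*(1/240) = -604479/2*1/240 = -201493/160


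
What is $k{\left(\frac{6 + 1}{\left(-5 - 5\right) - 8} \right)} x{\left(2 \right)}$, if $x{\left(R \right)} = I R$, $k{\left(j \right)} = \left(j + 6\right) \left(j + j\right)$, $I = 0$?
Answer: $0$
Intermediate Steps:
$k{\left(j \right)} = 2 j \left(6 + j\right)$ ($k{\left(j \right)} = \left(6 + j\right) 2 j = 2 j \left(6 + j\right)$)
$x{\left(R \right)} = 0$ ($x{\left(R \right)} = 0 R = 0$)
$k{\left(\frac{6 + 1}{\left(-5 - 5\right) - 8} \right)} x{\left(2 \right)} = 2 \frac{6 + 1}{\left(-5 - 5\right) - 8} \left(6 + \frac{6 + 1}{\left(-5 - 5\right) - 8}\right) 0 = 2 \frac{7}{\left(-5 - 5\right) - 8} \left(6 + \frac{7}{\left(-5 - 5\right) - 8}\right) 0 = 2 \frac{7}{-10 - 8} \left(6 + \frac{7}{-10 - 8}\right) 0 = 2 \frac{7}{-18} \left(6 + \frac{7}{-18}\right) 0 = 2 \cdot 7 \left(- \frac{1}{18}\right) \left(6 + 7 \left(- \frac{1}{18}\right)\right) 0 = 2 \left(- \frac{7}{18}\right) \left(6 - \frac{7}{18}\right) 0 = 2 \left(- \frac{7}{18}\right) \frac{101}{18} \cdot 0 = \left(- \frac{707}{162}\right) 0 = 0$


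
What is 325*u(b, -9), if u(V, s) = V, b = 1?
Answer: 325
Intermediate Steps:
325*u(b, -9) = 325*1 = 325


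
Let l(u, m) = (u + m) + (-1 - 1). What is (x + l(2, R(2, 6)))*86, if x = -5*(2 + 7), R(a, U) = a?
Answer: -3698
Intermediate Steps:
l(u, m) = -2 + m + u (l(u, m) = (m + u) - 2 = -2 + m + u)
x = -45 (x = -5*9 = -45)
(x + l(2, R(2, 6)))*86 = (-45 + (-2 + 2 + 2))*86 = (-45 + 2)*86 = -43*86 = -3698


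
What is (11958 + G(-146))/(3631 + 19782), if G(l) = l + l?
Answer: 11666/23413 ≈ 0.49827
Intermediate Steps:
G(l) = 2*l
(11958 + G(-146))/(3631 + 19782) = (11958 + 2*(-146))/(3631 + 19782) = (11958 - 292)/23413 = 11666*(1/23413) = 11666/23413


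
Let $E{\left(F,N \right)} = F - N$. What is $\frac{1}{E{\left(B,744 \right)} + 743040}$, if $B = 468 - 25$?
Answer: $\frac{1}{742739} \approx 1.3464 \cdot 10^{-6}$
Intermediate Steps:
$B = 443$ ($B = 468 - 25 = 443$)
$\frac{1}{E{\left(B,744 \right)} + 743040} = \frac{1}{\left(443 - 744\right) + 743040} = \frac{1}{-301 + 743040} = \frac{1}{742739}$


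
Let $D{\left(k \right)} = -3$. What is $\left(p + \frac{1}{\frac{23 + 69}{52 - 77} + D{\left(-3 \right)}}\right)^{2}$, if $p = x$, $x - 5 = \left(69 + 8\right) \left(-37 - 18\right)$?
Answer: $\frac{499050409225}{27889} \approx 1.7894 \cdot 10^{7}$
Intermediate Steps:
$x = -4230$ ($x = 5 + \left(69 + 8\right) \left(-37 - 18\right) = 5 + 77 \left(-55\right) = 5 - 4235 = -4230$)
$p = -4230$
$\left(p + \frac{1}{\frac{23 + 69}{52 - 77} + D{\left(-3 \right)}}\right)^{2} = \left(-4230 + \frac{1}{\frac{23 + 69}{52 - 77} - 3}\right)^{2} = \left(-4230 + \frac{1}{\frac{92}{-25} - 3}\right)^{2} = \left(-4230 + \frac{1}{92 \left(- \frac{1}{25}\right) - 3}\right)^{2} = \left(-4230 + \frac{1}{- \frac{92}{25} - 3}\right)^{2} = \left(-4230 + \frac{1}{- \frac{167}{25}}\right)^{2} = \left(-4230 - \frac{25}{167}\right)^{2} = \left(- \frac{706435}{167}\right)^{2} = \frac{499050409225}{27889}$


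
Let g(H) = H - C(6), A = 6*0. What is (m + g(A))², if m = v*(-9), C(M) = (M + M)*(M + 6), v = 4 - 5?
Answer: 18225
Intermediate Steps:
v = -1
A = 0
C(M) = 2*M*(6 + M) (C(M) = (2*M)*(6 + M) = 2*M*(6 + M))
g(H) = -144 + H (g(H) = H - 2*6*(6 + 6) = H - 2*6*12 = H - 1*144 = H - 144 = -144 + H)
m = 9 (m = -1*(-9) = 9)
(m + g(A))² = (9 + (-144 + 0))² = (9 - 144)² = (-135)² = 18225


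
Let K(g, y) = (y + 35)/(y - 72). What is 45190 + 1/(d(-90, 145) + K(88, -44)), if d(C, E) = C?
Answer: 471376774/10431 ≈ 45190.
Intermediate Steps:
K(g, y) = (35 + y)/(-72 + y)
45190 + 1/(d(-90, 145) + K(88, -44)) = 45190 + 1/(-90 + (35 - 44)/(-72 - 44)) = 45190 + 1/(-90 - 9/(-116)) = 45190 + 1/(-90 - 1/116*(-9)) = 45190 + 1/(-90 + 9/116) = 45190 + 1/(-10431/116) = 45190 - 116/10431 = 471376774/10431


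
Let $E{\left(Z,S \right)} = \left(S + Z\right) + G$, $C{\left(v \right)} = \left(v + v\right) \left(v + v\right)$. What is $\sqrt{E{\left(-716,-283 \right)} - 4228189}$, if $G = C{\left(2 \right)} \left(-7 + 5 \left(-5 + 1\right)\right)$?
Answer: $2 i \sqrt{1057405} \approx 2056.6 i$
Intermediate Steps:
$C{\left(v \right)} = 4 v^{2}$ ($C{\left(v \right)} = 2 v 2 v = 4 v^{2}$)
$G = -432$ ($G = 4 \cdot 2^{2} \left(-7 + 5 \left(-5 + 1\right)\right) = 4 \cdot 4 \left(-7 + 5 \left(-4\right)\right) = 16 \left(-7 - 20\right) = 16 \left(-27\right) = -432$)
$E{\left(Z,S \right)} = -432 + S + Z$ ($E{\left(Z,S \right)} = \left(S + Z\right) - 432 = -432 + S + Z$)
$\sqrt{E{\left(-716,-283 \right)} - 4228189} = \sqrt{\left(-432 - 283 - 716\right) - 4228189} = \sqrt{-1431 - 4228189} = \sqrt{-4229620} = 2 i \sqrt{1057405}$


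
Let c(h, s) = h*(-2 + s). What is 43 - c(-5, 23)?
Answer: 148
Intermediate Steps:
43 - c(-5, 23) = 43 - (-5)*(-2 + 23) = 43 - (-5)*21 = 43 - 1*(-105) = 43 + 105 = 148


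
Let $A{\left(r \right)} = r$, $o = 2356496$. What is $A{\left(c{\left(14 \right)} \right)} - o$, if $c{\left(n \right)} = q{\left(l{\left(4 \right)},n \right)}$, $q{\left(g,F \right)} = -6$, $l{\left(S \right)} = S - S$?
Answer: $-2356502$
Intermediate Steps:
$l{\left(S \right)} = 0$
$c{\left(n \right)} = -6$
$A{\left(c{\left(14 \right)} \right)} - o = -6 - 2356496 = -2356502$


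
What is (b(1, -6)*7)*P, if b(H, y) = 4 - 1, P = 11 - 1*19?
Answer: -168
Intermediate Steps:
P = -8 (P = 11 - 19 = -8)
b(H, y) = 3
(b(1, -6)*7)*P = (3*7)*(-8) = 21*(-8) = -168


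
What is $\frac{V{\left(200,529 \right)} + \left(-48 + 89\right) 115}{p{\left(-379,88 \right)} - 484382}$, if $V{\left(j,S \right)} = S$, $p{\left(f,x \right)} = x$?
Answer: $- \frac{2622}{242147} \approx -0.010828$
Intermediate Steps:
$\frac{V{\left(200,529 \right)} + \left(-48 + 89\right) 115}{p{\left(-379,88 \right)} - 484382} = \frac{529 + \left(-48 + 89\right) 115}{88 - 484382} = \frac{529 + 41 \cdot 115}{-484294} = \left(529 + 4715\right) \left(- \frac{1}{484294}\right) = 5244 \left(- \frac{1}{484294}\right) = - \frac{2622}{242147}$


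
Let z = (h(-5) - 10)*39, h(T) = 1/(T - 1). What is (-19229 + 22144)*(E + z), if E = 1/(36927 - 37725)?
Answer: -461164660/399 ≈ -1.1558e+6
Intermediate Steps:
h(T) = 1/(-1 + T)
E = -1/798 (E = 1/(-798) = -1/798 ≈ -0.0012531)
z = -793/2 (z = (1/(-1 - 5) - 10)*39 = (1/(-6) - 10)*39 = (-⅙ - 10)*39 = -61/6*39 = -793/2 ≈ -396.50)
(-19229 + 22144)*(E + z) = (-19229 + 22144)*(-1/798 - 793/2) = 2915*(-158204/399) = -461164660/399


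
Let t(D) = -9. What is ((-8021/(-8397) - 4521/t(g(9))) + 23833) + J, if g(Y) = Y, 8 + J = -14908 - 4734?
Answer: 39350765/8397 ≈ 4686.3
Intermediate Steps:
J = -19650 (J = -8 + (-14908 - 4734) = -8 - 19642 = -19650)
((-8021/(-8397) - 4521/t(g(9))) + 23833) + J = ((-8021/(-8397) - 4521/(-9)) + 23833) - 19650 = ((-8021*(-1/8397) - 4521*(-⅑)) + 23833) - 19650 = ((8021/8397 + 1507/3) + 23833) - 19650 = (4226114/8397 + 23833) - 19650 = 204351815/8397 - 19650 = 39350765/8397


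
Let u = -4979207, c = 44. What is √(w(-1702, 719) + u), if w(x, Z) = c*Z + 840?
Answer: I*√4946731 ≈ 2224.1*I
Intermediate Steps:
w(x, Z) = 840 + 44*Z (w(x, Z) = 44*Z + 840 = 840 + 44*Z)
√(w(-1702, 719) + u) = √((840 + 44*719) - 4979207) = √((840 + 31636) - 4979207) = √(32476 - 4979207) = √(-4946731) = I*√4946731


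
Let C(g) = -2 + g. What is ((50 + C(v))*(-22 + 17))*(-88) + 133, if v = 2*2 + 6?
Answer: 25653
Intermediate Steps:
v = 10 (v = 4 + 6 = 10)
((50 + C(v))*(-22 + 17))*(-88) + 133 = ((50 + (-2 + 10))*(-22 + 17))*(-88) + 133 = ((50 + 8)*(-5))*(-88) + 133 = (58*(-5))*(-88) + 133 = -290*(-88) + 133 = 25520 + 133 = 25653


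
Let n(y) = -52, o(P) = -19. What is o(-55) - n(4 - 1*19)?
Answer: 33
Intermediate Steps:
o(-55) - n(4 - 1*19) = -19 - 1*(-52) = -19 + 52 = 33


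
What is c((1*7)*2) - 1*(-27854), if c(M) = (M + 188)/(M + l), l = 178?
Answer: 2674085/96 ≈ 27855.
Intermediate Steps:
c(M) = (188 + M)/(178 + M) (c(M) = (M + 188)/(M + 178) = (188 + M)/(178 + M))
c((1*7)*2) - 1*(-27854) = (188 + (1*7)*2)/(178 + (1*7)*2) - 1*(-27854) = (188 + 7*2)/(178 + 7*2) + 27854 = (188 + 14)/(178 + 14) + 27854 = 202/192 + 27854 = (1/192)*202 + 27854 = 101/96 + 27854 = 2674085/96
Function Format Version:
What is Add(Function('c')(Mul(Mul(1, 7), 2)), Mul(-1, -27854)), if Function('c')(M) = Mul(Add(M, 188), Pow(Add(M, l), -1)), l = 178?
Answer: Rational(2674085, 96) ≈ 27855.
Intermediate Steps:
Function('c')(M) = Mul(Pow(Add(178, M), -1), Add(188, M)) (Function('c')(M) = Mul(Add(M, 188), Pow(Add(M, 178), -1)) = Mul(Add(188, M), Pow(Add(178, M), -1)) = Mul(Pow(Add(178, M), -1), Add(188, M)))
Add(Function('c')(Mul(Mul(1, 7), 2)), Mul(-1, -27854)) = Add(Mul(Pow(Add(178, Mul(Mul(1, 7), 2)), -1), Add(188, Mul(Mul(1, 7), 2))), Mul(-1, -27854)) = Add(Mul(Pow(Add(178, Mul(7, 2)), -1), Add(188, Mul(7, 2))), 27854) = Add(Mul(Pow(Add(178, 14), -1), Add(188, 14)), 27854) = Add(Mul(Pow(192, -1), 202), 27854) = Add(Mul(Rational(1, 192), 202), 27854) = Add(Rational(101, 96), 27854) = Rational(2674085, 96)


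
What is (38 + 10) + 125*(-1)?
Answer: -77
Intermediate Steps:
(38 + 10) + 125*(-1) = 48 - 125 = -77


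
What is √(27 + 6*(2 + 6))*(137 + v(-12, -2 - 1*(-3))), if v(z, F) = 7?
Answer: 720*√3 ≈ 1247.1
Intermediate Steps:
√(27 + 6*(2 + 6))*(137 + v(-12, -2 - 1*(-3))) = √(27 + 6*(2 + 6))*(137 + 7) = √(27 + 6*8)*144 = √(27 + 48)*144 = √75*144 = (5*√3)*144 = 720*√3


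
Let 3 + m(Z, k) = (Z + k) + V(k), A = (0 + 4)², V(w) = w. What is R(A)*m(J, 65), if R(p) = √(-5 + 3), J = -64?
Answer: 63*I*√2 ≈ 89.095*I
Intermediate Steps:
A = 16 (A = 4² = 16)
m(Z, k) = -3 + Z + 2*k (m(Z, k) = -3 + ((Z + k) + k) = -3 + (Z + 2*k) = -3 + Z + 2*k)
R(p) = I*√2 (R(p) = √(-2) = I*√2)
R(A)*m(J, 65) = (I*√2)*(-3 - 64 + 2*65) = (I*√2)*(-3 - 64 + 130) = (I*√2)*63 = 63*I*√2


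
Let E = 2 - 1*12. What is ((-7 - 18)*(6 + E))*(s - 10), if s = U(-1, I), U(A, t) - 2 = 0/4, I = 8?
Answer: -800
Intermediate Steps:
U(A, t) = 2 (U(A, t) = 2 + 0/4 = 2 + 0*(1/4) = 2 + 0 = 2)
s = 2
E = -10 (E = 2 - 12 = -10)
((-7 - 18)*(6 + E))*(s - 10) = ((-7 - 18)*(6 - 10))*(2 - 10) = -25*(-4)*(-8) = 100*(-8) = -800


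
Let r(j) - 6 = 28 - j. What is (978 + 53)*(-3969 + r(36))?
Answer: -4094101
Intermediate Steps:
r(j) = 34 - j (r(j) = 6 + (28 - j) = 34 - j)
(978 + 53)*(-3969 + r(36)) = (978 + 53)*(-3969 + (34 - 1*36)) = 1031*(-3969 + (34 - 36)) = 1031*(-3969 - 2) = 1031*(-3971) = -4094101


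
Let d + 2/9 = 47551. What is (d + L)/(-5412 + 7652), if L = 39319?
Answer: 195457/5040 ≈ 38.781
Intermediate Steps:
d = 427957/9 (d = -2/9 + 47551 = 427957/9 ≈ 47551.)
(d + L)/(-5412 + 7652) = (427957/9 + 39319)/(-5412 + 7652) = (781828/9)/2240 = (781828/9)*(1/2240) = 195457/5040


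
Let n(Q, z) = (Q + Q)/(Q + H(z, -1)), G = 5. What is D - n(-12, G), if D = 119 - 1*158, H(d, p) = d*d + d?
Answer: -113/3 ≈ -37.667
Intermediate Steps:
H(d, p) = d + d² (H(d, p) = d² + d = d + d²)
D = -39 (D = 119 - 158 = -39)
n(Q, z) = 2*Q/(Q + z*(1 + z)) (n(Q, z) = (Q + Q)/(Q + z*(1 + z)) = (2*Q)/(Q + z*(1 + z)) = 2*Q/(Q + z*(1 + z)))
D - n(-12, G) = -39 - 2*(-12)/(-12 + 5*(1 + 5)) = -39 - 2*(-12)/(-12 + 5*6) = -39 - 2*(-12)/(-12 + 30) = -39 - 2*(-12)/18 = -39 - 1*(-4/3) = -39 + 4/3 = -113/3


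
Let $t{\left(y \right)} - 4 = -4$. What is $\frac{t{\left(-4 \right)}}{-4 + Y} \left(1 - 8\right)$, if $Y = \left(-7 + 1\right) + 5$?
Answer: $0$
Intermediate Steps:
$t{\left(y \right)} = 0$ ($t{\left(y \right)} = 4 - 4 = 0$)
$Y = -1$ ($Y = -6 + 5 = -1$)
$\frac{t{\left(-4 \right)}}{-4 + Y} \left(1 - 8\right) = \frac{0}{-4 - 1} \left(1 - 8\right) = \frac{0}{-5} \left(-7\right) = 0 \left(- \frac{1}{5}\right) \left(-7\right) = 0 \left(-7\right) = 0$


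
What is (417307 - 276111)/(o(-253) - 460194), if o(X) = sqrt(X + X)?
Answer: -32488776012/105889259071 - 70598*I*sqrt(506)/105889259071 ≈ -0.30682 - 1.4997e-5*I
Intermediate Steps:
o(X) = sqrt(2)*sqrt(X) (o(X) = sqrt(2*X) = sqrt(2)*sqrt(X))
(417307 - 276111)/(o(-253) - 460194) = (417307 - 276111)/(sqrt(2)*sqrt(-253) - 460194) = 141196/(sqrt(2)*(I*sqrt(253)) - 460194) = 141196/(I*sqrt(506) - 460194) = 141196/(-460194 + I*sqrt(506))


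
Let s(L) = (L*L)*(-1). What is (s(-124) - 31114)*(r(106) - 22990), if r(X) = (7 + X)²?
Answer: 475174290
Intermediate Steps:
s(L) = -L² (s(L) = L²*(-1) = -L²)
(s(-124) - 31114)*(r(106) - 22990) = (-1*(-124)² - 31114)*((7 + 106)² - 22990) = (-1*15376 - 31114)*(113² - 22990) = (-15376 - 31114)*(12769 - 22990) = -46490*(-10221) = 475174290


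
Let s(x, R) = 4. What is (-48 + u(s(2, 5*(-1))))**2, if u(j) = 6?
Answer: 1764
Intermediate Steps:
(-48 + u(s(2, 5*(-1))))**2 = (-48 + 6)**2 = (-42)**2 = 1764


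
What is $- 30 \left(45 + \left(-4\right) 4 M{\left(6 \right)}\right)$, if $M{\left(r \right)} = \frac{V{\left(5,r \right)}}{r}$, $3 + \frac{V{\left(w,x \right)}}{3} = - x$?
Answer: $-3510$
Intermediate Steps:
$V{\left(w,x \right)} = -9 - 3 x$ ($V{\left(w,x \right)} = -9 + 3 \left(- x\right) = -9 - 3 x$)
$M{\left(r \right)} = \frac{-9 - 3 r}{r}$
$- 30 \left(45 + \left(-4\right) 4 M{\left(6 \right)}\right) = - 30 \left(45 + \left(-4\right) 4 \left(-3 - \frac{9}{6}\right)\right) = - 30 \left(45 - 16 \left(-3 - \frac{3}{2}\right)\right) = - 30 \left(45 - -72\right) = - 30 \left(45 + 72\right) = \left(-30\right) 117 = -3510$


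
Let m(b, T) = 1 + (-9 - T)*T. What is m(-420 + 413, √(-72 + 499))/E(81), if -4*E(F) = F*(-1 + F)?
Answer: 71/270 + √427/180 ≈ 0.37776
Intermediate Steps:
m(b, T) = 1 + T*(-9 - T)
E(F) = -F*(-1 + F)/4
m(-420 + 413, √(-72 + 499))/E(81) = (1 - (√(-72 + 499))² - 9*√(-72 + 499))/(((¼)*81*(1 - 1*81))) = (1 - (√427)² - 9*√427)/(((¼)*81*(1 - 81))) = (1 - 1*427 - 9*√427)/(((¼)*81*(-80))) = (1 - 427 - 9*√427)/(-1620) = (-426 - 9*√427)*(-1/1620) = 71/270 + √427/180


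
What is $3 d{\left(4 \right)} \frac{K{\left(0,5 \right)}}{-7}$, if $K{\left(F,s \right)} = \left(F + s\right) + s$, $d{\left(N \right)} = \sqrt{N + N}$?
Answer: $- \frac{60 \sqrt{2}}{7} \approx -12.122$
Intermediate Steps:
$d{\left(N \right)} = \sqrt{2} \sqrt{N}$ ($d{\left(N \right)} = \sqrt{2 N} = \sqrt{2} \sqrt{N}$)
$K{\left(F,s \right)} = F + 2 s$
$3 d{\left(4 \right)} \frac{K{\left(0,5 \right)}}{-7} = 3 \sqrt{2} \sqrt{4} \frac{0 + 2 \cdot 5}{-7} = 3 \sqrt{2} \cdot 2 \left(0 + 10\right) \left(- \frac{1}{7}\right) = 3 \cdot 2 \sqrt{2} \cdot 10 \left(- \frac{1}{7}\right) = 6 \sqrt{2} \left(- \frac{10}{7}\right) = - \frac{60 \sqrt{2}}{7}$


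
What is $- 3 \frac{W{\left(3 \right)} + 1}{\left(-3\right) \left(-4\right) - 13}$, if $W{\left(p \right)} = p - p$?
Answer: $3$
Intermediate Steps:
$W{\left(p \right)} = 0$
$- 3 \frac{W{\left(3 \right)} + 1}{\left(-3\right) \left(-4\right) - 13} = - 3 \frac{0 + 1}{\left(-3\right) \left(-4\right) - 13} = - 3 \cdot 1 \frac{1}{12 - 13} = - 3 \cdot 1 \frac{1}{-1} = - 3 \cdot 1 \left(-1\right) = \left(-3\right) \left(-1\right) = 3$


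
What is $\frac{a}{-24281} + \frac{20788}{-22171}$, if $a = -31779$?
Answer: $\frac{199818781}{538334051} \approx 0.37118$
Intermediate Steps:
$\frac{a}{-24281} + \frac{20788}{-22171} = - \frac{31779}{-24281} + \frac{20788}{-22171} = \left(-31779\right) \left(- \frac{1}{24281}\right) + 20788 \left(- \frac{1}{22171}\right) = \frac{31779}{24281} - \frac{20788}{22171} = \frac{199818781}{538334051}$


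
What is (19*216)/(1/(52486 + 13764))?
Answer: 271890000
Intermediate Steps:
(19*216)/(1/(52486 + 13764)) = 4104/(1/66250) = 4104*66250 = 271890000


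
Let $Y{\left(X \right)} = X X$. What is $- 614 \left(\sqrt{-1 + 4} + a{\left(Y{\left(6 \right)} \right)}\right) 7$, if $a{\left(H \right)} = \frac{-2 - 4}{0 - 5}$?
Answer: $- \frac{25788}{5} - 4298 \sqrt{3} \approx -12602.0$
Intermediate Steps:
$Y{\left(X \right)} = X^{2}$
$a{\left(H \right)} = \frac{6}{5}$ ($a{\left(H \right)} = - \frac{6}{-5} = \left(-6\right) \left(- \frac{1}{5}\right) = \frac{6}{5}$)
$- 614 \left(\sqrt{-1 + 4} + a{\left(Y{\left(6 \right)} \right)}\right) 7 = - 614 \left(\sqrt{-1 + 4} + \frac{6}{5}\right) 7 = - 614 \left(\sqrt{3} + \frac{6}{5}\right) 7 = - 614 \left(\frac{6}{5} + \sqrt{3}\right) 7 = - 614 \left(\frac{42}{5} + 7 \sqrt{3}\right) = - \frac{25788}{5} - 4298 \sqrt{3}$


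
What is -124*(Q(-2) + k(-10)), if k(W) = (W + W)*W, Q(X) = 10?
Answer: -26040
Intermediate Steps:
k(W) = 2*W² (k(W) = (2*W)*W = 2*W²)
-124*(Q(-2) + k(-10)) = -124*(10 + 2*(-10)²) = -124*(10 + 2*100) = -124*(10 + 200) = -124*210 = -26040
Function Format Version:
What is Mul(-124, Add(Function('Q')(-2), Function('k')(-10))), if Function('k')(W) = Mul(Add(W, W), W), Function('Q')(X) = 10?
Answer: -26040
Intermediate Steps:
Function('k')(W) = Mul(2, Pow(W, 2)) (Function('k')(W) = Mul(Mul(2, W), W) = Mul(2, Pow(W, 2)))
Mul(-124, Add(Function('Q')(-2), Function('k')(-10))) = Mul(-124, Add(10, Mul(2, Pow(-10, 2)))) = Mul(-124, Add(10, Mul(2, 100))) = Mul(-124, Add(10, 200)) = Mul(-124, 210) = -26040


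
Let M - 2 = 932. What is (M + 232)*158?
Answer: 184228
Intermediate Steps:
M = 934 (M = 2 + 932 = 934)
(M + 232)*158 = (934 + 232)*158 = 1166*158 = 184228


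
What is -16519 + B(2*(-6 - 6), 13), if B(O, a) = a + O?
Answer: -16530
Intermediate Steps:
B(O, a) = O + a
-16519 + B(2*(-6 - 6), 13) = -16519 + (2*(-6 - 6) + 13) = -16519 + (2*(-12) + 13) = -16519 + (-24 + 13) = -16519 - 11 = -16530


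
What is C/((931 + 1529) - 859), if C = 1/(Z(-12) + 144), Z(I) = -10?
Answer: 1/214534 ≈ 4.6613e-6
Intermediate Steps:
C = 1/134 (C = 1/(-10 + 144) = 1/134 ≈ 0.0074627)
C/((931 + 1529) - 859) = (1/134)/((931 + 1529) - 859) = (1/134)/(2460 - 859) = (1/134)/1601 = (1/1601)*(1/134) = 1/214534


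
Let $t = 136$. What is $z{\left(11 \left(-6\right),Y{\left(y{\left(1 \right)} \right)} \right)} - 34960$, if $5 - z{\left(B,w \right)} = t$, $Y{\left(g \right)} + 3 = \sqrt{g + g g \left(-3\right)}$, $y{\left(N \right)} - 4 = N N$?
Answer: $-35091$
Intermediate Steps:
$y{\left(N \right)} = 4 + N^{2}$ ($y{\left(N \right)} = 4 + N N = 4 + N^{2}$)
$Y{\left(g \right)} = -3 + \sqrt{g - 3 g^{2}}$ ($Y{\left(g \right)} = -3 + \sqrt{g + g g \left(-3\right)} = -3 + \sqrt{g + g^{2} \left(-3\right)} = -3 + \sqrt{g - 3 g^{2}}$)
$z{\left(B,w \right)} = -131$ ($z{\left(B,w \right)} = 5 - 136 = -131$)
$z{\left(11 \left(-6\right),Y{\left(y{\left(1 \right)} \right)} \right)} - 34960 = -131 - 34960 = -35091$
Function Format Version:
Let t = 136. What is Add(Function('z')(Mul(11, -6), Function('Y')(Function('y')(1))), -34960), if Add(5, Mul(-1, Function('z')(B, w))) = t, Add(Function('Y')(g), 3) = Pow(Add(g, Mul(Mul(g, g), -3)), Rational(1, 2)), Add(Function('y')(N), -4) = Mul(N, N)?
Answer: -35091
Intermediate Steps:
Function('y')(N) = Add(4, Pow(N, 2)) (Function('y')(N) = Add(4, Mul(N, N)) = Add(4, Pow(N, 2)))
Function('Y')(g) = Add(-3, Pow(Add(g, Mul(-3, Pow(g, 2))), Rational(1, 2))) (Function('Y')(g) = Add(-3, Pow(Add(g, Mul(Mul(g, g), -3)), Rational(1, 2))) = Add(-3, Pow(Add(g, Mul(Pow(g, 2), -3)), Rational(1, 2))) = Add(-3, Pow(Add(g, Mul(-3, Pow(g, 2))), Rational(1, 2))))
Function('z')(B, w) = -131 (Function('z')(B, w) = Add(5, Mul(-1, 136)) = Add(5, -136) = -131)
Add(Function('z')(Mul(11, -6), Function('Y')(Function('y')(1))), -34960) = Add(-131, -34960) = -35091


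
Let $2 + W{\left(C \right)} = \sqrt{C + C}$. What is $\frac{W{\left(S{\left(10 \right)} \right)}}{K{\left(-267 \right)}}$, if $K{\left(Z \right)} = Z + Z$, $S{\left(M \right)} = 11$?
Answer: $\frac{1}{267} - \frac{\sqrt{22}}{534} \approx -0.0050382$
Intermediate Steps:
$K{\left(Z \right)} = 2 Z$
$W{\left(C \right)} = -2 + \sqrt{2} \sqrt{C}$ ($W{\left(C \right)} = -2 + \sqrt{C + C} = -2 + \sqrt{2 C} = -2 + \sqrt{2} \sqrt{C}$)
$\frac{W{\left(S{\left(10 \right)} \right)}}{K{\left(-267 \right)}} = \frac{-2 + \sqrt{2} \sqrt{11}}{2 \left(-267\right)} = \frac{-2 + \sqrt{22}}{-534} = \left(-2 + \sqrt{22}\right) \left(- \frac{1}{534}\right) = \frac{1}{267} - \frac{\sqrt{22}}{534}$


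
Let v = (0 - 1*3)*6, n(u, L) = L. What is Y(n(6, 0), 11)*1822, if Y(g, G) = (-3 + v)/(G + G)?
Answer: -19131/11 ≈ -1739.2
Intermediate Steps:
v = -18 (v = (0 - 3)*6 = -3*6 = -18)
Y(g, G) = -21/(2*G) (Y(g, G) = (-3 - 18)/(G + G) = -21*1/(2*G) = -21/(2*G))
Y(n(6, 0), 11)*1822 = -21/2/11*1822 = -21/2*1/11*1822 = -21/22*1822 = -19131/11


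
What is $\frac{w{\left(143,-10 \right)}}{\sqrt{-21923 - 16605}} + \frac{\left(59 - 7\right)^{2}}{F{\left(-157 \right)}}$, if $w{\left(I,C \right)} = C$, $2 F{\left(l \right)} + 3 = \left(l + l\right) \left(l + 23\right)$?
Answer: $\frac{5408}{42073} + \frac{5 i \sqrt{602}}{2408} \approx 0.12854 + 0.050946 i$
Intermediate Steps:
$F{\left(l \right)} = - \frac{3}{2} + l \left(23 + l\right)$ ($F{\left(l \right)} = - \frac{3}{2} + \frac{\left(l + l\right) \left(l + 23\right)}{2} = - \frac{3}{2} + \frac{2 l \left(23 + l\right)}{2} = - \frac{3}{2} + l \left(23 + l\right)$)
$\frac{w{\left(143,-10 \right)}}{\sqrt{-21923 - 16605}} + \frac{\left(59 - 7\right)^{2}}{F{\left(-157 \right)}} = - \frac{10}{\sqrt{-21923 - 16605}} + \frac{\left(59 - 7\right)^{2}}{- \frac{3}{2} + \left(-157\right)^{2} + 23 \left(-157\right)} = - \frac{10}{\sqrt{-38528}} + \frac{52^{2}}{- \frac{3}{2} + 24649 - 3611} = - \frac{10}{8 i \sqrt{602}} + \frac{2704}{\frac{42073}{2}} = - 10 \left(- \frac{i \sqrt{602}}{4816}\right) + 2704 \cdot \frac{2}{42073} = \frac{5 i \sqrt{602}}{2408} + \frac{5408}{42073} = \frac{5408}{42073} + \frac{5 i \sqrt{602}}{2408}$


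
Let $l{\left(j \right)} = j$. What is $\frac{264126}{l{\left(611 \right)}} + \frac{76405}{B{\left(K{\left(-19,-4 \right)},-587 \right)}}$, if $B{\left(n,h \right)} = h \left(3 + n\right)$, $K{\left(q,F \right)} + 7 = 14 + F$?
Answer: $\frac{883568317}{2151942} \approx 410.59$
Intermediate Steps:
$K{\left(q,F \right)} = 7 + F$ ($K{\left(q,F \right)} = -7 + \left(14 + F\right) = 7 + F$)
$\frac{264126}{l{\left(611 \right)}} + \frac{76405}{B{\left(K{\left(-19,-4 \right)},-587 \right)}} = \frac{264126}{611} + \frac{76405}{\left(-587\right) \left(3 + \left(7 - 4\right)\right)} = 264126 \cdot \frac{1}{611} + \frac{76405}{\left(-587\right) \left(3 + 3\right)} = \frac{264126}{611} + \frac{76405}{\left(-587\right) 6} = \frac{264126}{611} + \frac{76405}{-3522} = \frac{264126}{611} + 76405 \left(- \frac{1}{3522}\right) = \frac{264126}{611} - \frac{76405}{3522} = \frac{883568317}{2151942}$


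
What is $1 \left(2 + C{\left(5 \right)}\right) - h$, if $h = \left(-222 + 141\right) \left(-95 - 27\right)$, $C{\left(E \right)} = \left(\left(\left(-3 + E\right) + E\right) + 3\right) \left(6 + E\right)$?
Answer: $-9770$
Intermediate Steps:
$C{\left(E \right)} = 2 E \left(6 + E\right)$ ($C{\left(E \right)} = \left(\left(-3 + 2 E\right) + 3\right) \left(6 + E\right) = 2 E \left(6 + E\right)$)
$h = 9882$ ($h = \left(-81\right) \left(-122\right) = 9882$)
$1 \left(2 + C{\left(5 \right)}\right) - h = 1 \left(2 + 2 \cdot 5 \left(6 + 5\right)\right) - 9882 = 1 \left(2 + 2 \cdot 5 \cdot 11\right) - 9882 = 1 \left(2 + 110\right) - 9882 = 1 \cdot 112 - 9882 = 112 - 9882 = -9770$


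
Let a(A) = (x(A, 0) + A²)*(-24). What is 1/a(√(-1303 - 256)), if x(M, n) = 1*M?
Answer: 1/37440 + I*√1559/58368960 ≈ 2.6709e-5 + 6.7646e-7*I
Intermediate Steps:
x(M, n) = M
a(A) = -24*A - 24*A² (a(A) = (A + A²)*(-24) = -24*A - 24*A²)
1/a(√(-1303 - 256)) = 1/(24*√(-1303 - 256)*(-1 - √(-1303 - 256))) = 1/(24*√(-1559)*(-1 - √(-1559))) = 1/(24*(I*√1559)*(-1 - I*√1559)) = 1/(24*I*√1559*(-1 - I*√1559)) = -I*√1559/(37416*(-1 - I*√1559))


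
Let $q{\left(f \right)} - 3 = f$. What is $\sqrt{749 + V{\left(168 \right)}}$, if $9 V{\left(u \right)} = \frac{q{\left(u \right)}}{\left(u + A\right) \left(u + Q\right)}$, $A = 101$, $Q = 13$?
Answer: $\frac{4 \sqrt{110974646695}}{48689} \approx 27.368$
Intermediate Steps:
$q{\left(f \right)} = 3 + f$
$V{\left(u \right)} = \frac{3 + u}{9 \left(13 + u\right) \left(101 + u\right)}$ ($V{\left(u \right)} = \frac{\left(3 + u\right) \frac{1}{\left(u + 101\right) \left(u + 13\right)}}{9} = \frac{\left(3 + u\right) \frac{1}{\left(101 + u\right) \left(13 + u\right)}}{9} = \frac{\left(3 + u\right) \frac{1}{\left(13 + u\right) \left(101 + u\right)}}{9} = \frac{\frac{1}{13 + u} \frac{1}{101 + u} \left(3 + u\right)}{9} = \frac{3 + u}{9 \left(13 + u\right) \left(101 + u\right)}$)
$\sqrt{749 + V{\left(168 \right)}} = \sqrt{749 + \frac{3 + 168}{9 \left(1313 + 168^{2} + 114 \cdot 168\right)}} = \sqrt{749 + \frac{1}{9} \frac{1}{1313 + 28224 + 19152} \cdot 171} = \sqrt{749 + \frac{1}{9} \cdot \frac{1}{48689} \cdot 171} = \sqrt{749 + \frac{19}{48689}} = \sqrt{\frac{36468080}{48689}} = \frac{4 \sqrt{110974646695}}{48689}$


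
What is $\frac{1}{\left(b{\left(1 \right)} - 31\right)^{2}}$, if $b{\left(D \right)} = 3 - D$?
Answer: $\frac{1}{841} \approx 0.0011891$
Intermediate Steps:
$\frac{1}{\left(b{\left(1 \right)} - 31\right)^{2}} = \frac{1}{\left(\left(3 - 1\right) - 31\right)^{2}} = \frac{1}{\left(2 - 31\right)^{2}} = \frac{1}{\left(-29\right)^{2}} = \frac{1}{841}$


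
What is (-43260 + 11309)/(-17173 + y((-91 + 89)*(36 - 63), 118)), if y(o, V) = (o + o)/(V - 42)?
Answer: 607069/326260 ≈ 1.8607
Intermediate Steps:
y(o, V) = 2*o/(-42 + V) (y(o, V) = (2*o)/(-42 + V) = 2*o/(-42 + V))
(-43260 + 11309)/(-17173 + y((-91 + 89)*(36 - 63), 118)) = (-43260 + 11309)/(-17173 + 2*((-91 + 89)*(36 - 63))/(-42 + 118)) = -31951/(-17173 + 2*(-2*(-27))/76) = -31951/(-17173 + 2*54*(1/76)) = -31951/(-17173 + 27/19) = -31951/(-326260/19) = -31951*(-19/326260) = 607069/326260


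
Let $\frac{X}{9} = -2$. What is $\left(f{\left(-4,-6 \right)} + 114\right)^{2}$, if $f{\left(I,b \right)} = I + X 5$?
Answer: $400$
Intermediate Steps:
$X = -18$ ($X = 9 \left(-2\right) = -18$)
$f{\left(I,b \right)} = -90 + I$ ($f{\left(I,b \right)} = I - 90 = -90 + I$)
$\left(f{\left(-4,-6 \right)} + 114\right)^{2} = \left(\left(-90 - 4\right) + 114\right)^{2} = \left(-94 + 114\right)^{2} = 20^{2} = 400$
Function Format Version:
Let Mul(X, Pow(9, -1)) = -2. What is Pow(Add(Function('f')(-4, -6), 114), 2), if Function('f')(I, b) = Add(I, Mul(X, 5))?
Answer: 400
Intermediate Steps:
X = -18 (X = Mul(9, -2) = -18)
Function('f')(I, b) = Add(-90, I) (Function('f')(I, b) = Add(I, Mul(-18, 5)) = Add(I, -90) = Add(-90, I))
Pow(Add(Function('f')(-4, -6), 114), 2) = Pow(Add(Add(-90, -4), 114), 2) = Pow(Add(-94, 114), 2) = Pow(20, 2) = 400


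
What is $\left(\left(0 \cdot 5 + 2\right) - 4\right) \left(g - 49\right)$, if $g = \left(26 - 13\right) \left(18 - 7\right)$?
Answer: $-188$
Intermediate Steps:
$g = 143$ ($g = 13 \cdot 11 = 143$)
$\left(\left(0 \cdot 5 + 2\right) - 4\right) \left(g - 49\right) = \left(\left(0 \cdot 5 + 2\right) - 4\right) \left(143 - 49\right) = \left(\left(0 + 2\right) - 4\right) 94 = \left(2 - 4\right) 94 = \left(-2\right) 94 = -188$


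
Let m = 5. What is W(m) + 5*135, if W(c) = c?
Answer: 680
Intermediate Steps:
W(m) + 5*135 = 5 + 5*135 = 5 + 675 = 680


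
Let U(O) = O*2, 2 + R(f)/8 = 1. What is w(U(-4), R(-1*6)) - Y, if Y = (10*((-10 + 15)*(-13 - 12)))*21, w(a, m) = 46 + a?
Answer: 26288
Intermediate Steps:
R(f) = -8 (R(f) = -16 + 8*1 = -16 + 8 = -8)
U(O) = 2*O
Y = -26250 (Y = (10*(5*(-25)))*21 = (10*(-125))*21 = -1250*21 = -26250)
w(U(-4), R(-1*6)) - Y = (46 + 2*(-4)) - 1*(-26250) = (46 - 8) + 26250 = 38 + 26250 = 26288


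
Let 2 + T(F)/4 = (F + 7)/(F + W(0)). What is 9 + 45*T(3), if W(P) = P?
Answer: 249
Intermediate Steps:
T(F) = -8 + 4*(7 + F)/F (T(F) = -8 + 4*((F + 7)/(F + 0)) = -8 + 4*((7 + F)/F) = -8 + 4*(7 + F)/F)
9 + 45*T(3) = 9 + 45*(-4 + 28/3) = 9 + 45*(16/3) = 9 + 240 = 249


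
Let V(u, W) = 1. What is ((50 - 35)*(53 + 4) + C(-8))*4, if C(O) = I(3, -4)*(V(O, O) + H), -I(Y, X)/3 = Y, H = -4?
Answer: 3528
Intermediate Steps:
I(Y, X) = -3*Y
C(O) = 27 (C(O) = (-3*3)*(1 - 4) = -9*(-3) = 27)
((50 - 35)*(53 + 4) + C(-8))*4 = ((50 - 35)*(53 + 4) + 27)*4 = (15*57 + 27)*4 = (855 + 27)*4 = 882*4 = 3528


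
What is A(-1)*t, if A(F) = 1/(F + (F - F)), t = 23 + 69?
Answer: -92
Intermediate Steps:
t = 92
A(F) = 1/F (A(F) = 1/(F + 0) = 1/F)
A(-1)*t = 92/(-1) = -1*92 = -92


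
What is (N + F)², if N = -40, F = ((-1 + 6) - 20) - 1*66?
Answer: 14641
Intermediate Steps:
F = -81 (F = (5 - 20) - 66 = -15 - 66 = -81)
(N + F)² = (-40 - 81)² = (-121)² = 14641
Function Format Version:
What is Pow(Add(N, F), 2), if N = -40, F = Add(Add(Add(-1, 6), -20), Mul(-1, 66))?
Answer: 14641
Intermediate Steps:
F = -81 (F = Add(Add(5, -20), -66) = Add(-15, -66) = -81)
Pow(Add(N, F), 2) = Pow(Add(-40, -81), 2) = Pow(-121, 2) = 14641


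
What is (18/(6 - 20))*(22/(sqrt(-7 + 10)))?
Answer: -66*sqrt(3)/7 ≈ -16.331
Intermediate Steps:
(18/(6 - 20))*(22/(sqrt(-7 + 10))) = (18/(-14))*(22/(sqrt(3))) = (-1/14*18)*(22*(sqrt(3)/3)) = -66*sqrt(3)/7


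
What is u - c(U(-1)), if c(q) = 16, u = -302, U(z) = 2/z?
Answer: -318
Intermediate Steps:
u - c(U(-1)) = -302 - 1*16 = -302 - 16 = -318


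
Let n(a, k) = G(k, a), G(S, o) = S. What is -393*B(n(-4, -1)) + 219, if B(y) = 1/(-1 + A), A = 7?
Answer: 307/2 ≈ 153.50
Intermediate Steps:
n(a, k) = k
B(y) = ⅙ (B(y) = 1/(-1 + 7) = 1/6 = ⅙)
-393*B(n(-4, -1)) + 219 = -393*⅙ + 219 = -131/2 + 219 = 307/2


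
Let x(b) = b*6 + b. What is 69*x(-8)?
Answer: -3864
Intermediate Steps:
x(b) = 7*b (x(b) = 6*b + b = 7*b)
69*x(-8) = 69*(7*(-8)) = 69*(-56) = -3864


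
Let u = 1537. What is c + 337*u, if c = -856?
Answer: 517113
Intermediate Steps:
c + 337*u = -856 + 337*1537 = -856 + 517969 = 517113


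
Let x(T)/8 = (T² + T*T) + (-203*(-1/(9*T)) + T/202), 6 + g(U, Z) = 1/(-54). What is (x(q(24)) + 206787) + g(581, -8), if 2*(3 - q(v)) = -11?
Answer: 19281500549/92718 ≈ 2.0796e+5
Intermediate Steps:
q(v) = 17/2 (q(v) = 3 - ½*(-11) = 3 + 11/2 = 17/2)
g(U, Z) = -325/54 (g(U, Z) = -6 + 1/(-54) = -6 - 1/54 = -325/54)
x(T) = 16*T² + 4*T/101 + 1624/(9*T) (x(T) = 8*((T² + T*T) + (-203*(-1/(9*T)) + T/202)) = 8*((T² + T²) + (-203*(-1/(9*T)) + T*(1/202))) = 8*(2*T² + (-(-203)/(9*T) + T/202)) = 8*(2*T² + (203/(9*T) + T/202)) = 8*(2*T² + (T/202 + 203/(9*T))) = 8*(2*T² + T/202 + 203/(9*T)) = 16*T² + 4*T/101 + 1624/(9*T))
(x(q(24)) + 206787) + g(581, -8) = (4*(41006 + 9*(17/2)²*(1 + 404*(17/2)))/(909*(17/2)) + 206787) - 325/54 = ((4/909)*(2/17)*(41006 + 9*(289/4)*(1 + 3434)) + 206787) - 325/54 = ((4/909)*(2/17)*(41006 + 9*(289/4)*3435) + 206787) - 325/54 = ((4/909)*(2/17)*(41006 + 8934435/4) + 206787) - 325/54 = ((4/909)*(2/17)*(9098459/4) + 206787) - 325/54 = (18196918/15453 + 206787) - 325/54 = 3213676429/15453 - 325/54 = 19281500549/92718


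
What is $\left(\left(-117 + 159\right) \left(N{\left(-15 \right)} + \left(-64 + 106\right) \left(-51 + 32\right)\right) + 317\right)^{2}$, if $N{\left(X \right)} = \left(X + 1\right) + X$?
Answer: $1184529889$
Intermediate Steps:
$N{\left(X \right)} = 1 + 2 X$ ($N{\left(X \right)} = \left(1 + X\right) + X = 1 + 2 X$)
$\left(\left(-117 + 159\right) \left(N{\left(-15 \right)} + \left(-64 + 106\right) \left(-51 + 32\right)\right) + 317\right)^{2} = \left(\left(-117 + 159\right) \left(\left(1 + 2 \left(-15\right)\right) + \left(-64 + 106\right) \left(-51 + 32\right)\right) + 317\right)^{2} = \left(42 \left(\left(1 - 30\right) + 42 \left(-19\right)\right) + 317\right)^{2} = \left(42 \left(-29 - 798\right) + 317\right)^{2} = \left(42 \left(-827\right) + 317\right)^{2} = \left(-34734 + 317\right)^{2} = \left(-34417\right)^{2} = 1184529889$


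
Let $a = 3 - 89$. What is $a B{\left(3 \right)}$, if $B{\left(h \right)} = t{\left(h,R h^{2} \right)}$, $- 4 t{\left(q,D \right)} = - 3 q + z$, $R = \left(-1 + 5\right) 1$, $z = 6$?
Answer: $- \frac{129}{2} \approx -64.5$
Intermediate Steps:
$a = -86$
$R = 4$ ($R = 4 \cdot 1 = 4$)
$t{\left(q,D \right)} = - \frac{3}{2} + \frac{3 q}{4}$ ($t{\left(q,D \right)} = - \frac{- 3 q + 6}{4} = - \frac{6 - 3 q}{4} = - \frac{3}{2} + \frac{3 q}{4}$)
$B{\left(h \right)} = - \frac{3}{2} + \frac{3 h}{4}$
$a B{\left(3 \right)} = - 86 \left(- \frac{3}{2} + \frac{3}{4} \cdot 3\right) = - 86 \left(- \frac{3}{2} + \frac{9}{4}\right) = \left(-86\right) \frac{3}{4} = - \frac{129}{2}$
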